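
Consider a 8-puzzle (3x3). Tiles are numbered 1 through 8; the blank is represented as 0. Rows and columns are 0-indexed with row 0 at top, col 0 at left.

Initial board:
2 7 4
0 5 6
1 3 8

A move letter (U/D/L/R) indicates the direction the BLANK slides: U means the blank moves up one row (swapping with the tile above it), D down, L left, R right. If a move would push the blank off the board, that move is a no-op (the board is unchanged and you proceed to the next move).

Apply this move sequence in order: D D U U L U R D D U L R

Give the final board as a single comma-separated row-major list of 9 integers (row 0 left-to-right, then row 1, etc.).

Answer: 7, 5, 4, 2, 0, 6, 1, 3, 8

Derivation:
After move 1 (D):
2 7 4
1 5 6
0 3 8

After move 2 (D):
2 7 4
1 5 6
0 3 8

After move 3 (U):
2 7 4
0 5 6
1 3 8

After move 4 (U):
0 7 4
2 5 6
1 3 8

After move 5 (L):
0 7 4
2 5 6
1 3 8

After move 6 (U):
0 7 4
2 5 6
1 3 8

After move 7 (R):
7 0 4
2 5 6
1 3 8

After move 8 (D):
7 5 4
2 0 6
1 3 8

After move 9 (D):
7 5 4
2 3 6
1 0 8

After move 10 (U):
7 5 4
2 0 6
1 3 8

After move 11 (L):
7 5 4
0 2 6
1 3 8

After move 12 (R):
7 5 4
2 0 6
1 3 8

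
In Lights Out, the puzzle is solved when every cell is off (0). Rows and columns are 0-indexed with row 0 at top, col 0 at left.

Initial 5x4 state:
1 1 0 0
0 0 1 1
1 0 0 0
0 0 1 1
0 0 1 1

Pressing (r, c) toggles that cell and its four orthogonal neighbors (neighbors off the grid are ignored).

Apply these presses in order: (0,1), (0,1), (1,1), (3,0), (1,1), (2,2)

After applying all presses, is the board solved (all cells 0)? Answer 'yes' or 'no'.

Answer: no

Derivation:
After press 1 at (0,1):
0 0 1 0
0 1 1 1
1 0 0 0
0 0 1 1
0 0 1 1

After press 2 at (0,1):
1 1 0 0
0 0 1 1
1 0 0 0
0 0 1 1
0 0 1 1

After press 3 at (1,1):
1 0 0 0
1 1 0 1
1 1 0 0
0 0 1 1
0 0 1 1

After press 4 at (3,0):
1 0 0 0
1 1 0 1
0 1 0 0
1 1 1 1
1 0 1 1

After press 5 at (1,1):
1 1 0 0
0 0 1 1
0 0 0 0
1 1 1 1
1 0 1 1

After press 6 at (2,2):
1 1 0 0
0 0 0 1
0 1 1 1
1 1 0 1
1 0 1 1

Lights still on: 12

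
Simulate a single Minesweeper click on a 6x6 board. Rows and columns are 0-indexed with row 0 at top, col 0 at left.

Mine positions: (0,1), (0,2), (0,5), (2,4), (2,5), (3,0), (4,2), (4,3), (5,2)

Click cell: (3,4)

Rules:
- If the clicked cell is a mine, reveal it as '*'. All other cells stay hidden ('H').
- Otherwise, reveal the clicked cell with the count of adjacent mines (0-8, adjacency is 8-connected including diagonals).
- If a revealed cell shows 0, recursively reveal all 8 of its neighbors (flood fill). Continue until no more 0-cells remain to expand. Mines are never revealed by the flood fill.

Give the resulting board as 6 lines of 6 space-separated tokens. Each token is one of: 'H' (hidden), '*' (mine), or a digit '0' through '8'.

H H H H H H
H H H H H H
H H H H H H
H H H H 3 H
H H H H H H
H H H H H H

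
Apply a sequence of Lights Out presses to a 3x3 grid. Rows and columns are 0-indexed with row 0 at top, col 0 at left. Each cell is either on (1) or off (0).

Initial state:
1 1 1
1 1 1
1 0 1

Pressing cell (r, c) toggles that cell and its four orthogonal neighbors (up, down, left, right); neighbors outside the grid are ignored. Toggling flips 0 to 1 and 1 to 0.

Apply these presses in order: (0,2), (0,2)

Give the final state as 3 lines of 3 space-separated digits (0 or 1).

After press 1 at (0,2):
1 0 0
1 1 0
1 0 1

After press 2 at (0,2):
1 1 1
1 1 1
1 0 1

Answer: 1 1 1
1 1 1
1 0 1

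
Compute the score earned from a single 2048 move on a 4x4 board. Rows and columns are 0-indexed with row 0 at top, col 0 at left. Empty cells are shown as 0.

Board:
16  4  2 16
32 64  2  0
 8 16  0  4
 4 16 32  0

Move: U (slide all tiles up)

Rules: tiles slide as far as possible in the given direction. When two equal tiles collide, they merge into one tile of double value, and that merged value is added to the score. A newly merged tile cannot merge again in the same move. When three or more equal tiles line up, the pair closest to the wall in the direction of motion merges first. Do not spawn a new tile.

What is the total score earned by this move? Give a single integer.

Answer: 36

Derivation:
Slide up:
col 0: [16, 32, 8, 4] -> [16, 32, 8, 4]  score +0 (running 0)
col 1: [4, 64, 16, 16] -> [4, 64, 32, 0]  score +32 (running 32)
col 2: [2, 2, 0, 32] -> [4, 32, 0, 0]  score +4 (running 36)
col 3: [16, 0, 4, 0] -> [16, 4, 0, 0]  score +0 (running 36)
Board after move:
16  4  4 16
32 64 32  4
 8 32  0  0
 4  0  0  0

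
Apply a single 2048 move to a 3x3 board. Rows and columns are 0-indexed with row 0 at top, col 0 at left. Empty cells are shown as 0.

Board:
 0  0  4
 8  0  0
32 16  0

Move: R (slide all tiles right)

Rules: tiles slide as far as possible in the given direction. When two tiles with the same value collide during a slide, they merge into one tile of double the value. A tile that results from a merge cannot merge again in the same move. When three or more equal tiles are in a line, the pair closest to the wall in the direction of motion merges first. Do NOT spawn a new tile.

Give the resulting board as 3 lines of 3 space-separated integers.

Slide right:
row 0: [0, 0, 4] -> [0, 0, 4]
row 1: [8, 0, 0] -> [0, 0, 8]
row 2: [32, 16, 0] -> [0, 32, 16]

Answer:  0  0  4
 0  0  8
 0 32 16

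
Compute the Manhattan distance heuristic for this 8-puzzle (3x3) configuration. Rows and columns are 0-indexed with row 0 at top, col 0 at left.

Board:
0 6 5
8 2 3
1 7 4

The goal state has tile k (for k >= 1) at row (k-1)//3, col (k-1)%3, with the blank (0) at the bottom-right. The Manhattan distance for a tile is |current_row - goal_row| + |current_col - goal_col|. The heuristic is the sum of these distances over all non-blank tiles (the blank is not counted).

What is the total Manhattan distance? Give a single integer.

Tile 6: (0,1)->(1,2) = 2
Tile 5: (0,2)->(1,1) = 2
Tile 8: (1,0)->(2,1) = 2
Tile 2: (1,1)->(0,1) = 1
Tile 3: (1,2)->(0,2) = 1
Tile 1: (2,0)->(0,0) = 2
Tile 7: (2,1)->(2,0) = 1
Tile 4: (2,2)->(1,0) = 3
Sum: 2 + 2 + 2 + 1 + 1 + 2 + 1 + 3 = 14

Answer: 14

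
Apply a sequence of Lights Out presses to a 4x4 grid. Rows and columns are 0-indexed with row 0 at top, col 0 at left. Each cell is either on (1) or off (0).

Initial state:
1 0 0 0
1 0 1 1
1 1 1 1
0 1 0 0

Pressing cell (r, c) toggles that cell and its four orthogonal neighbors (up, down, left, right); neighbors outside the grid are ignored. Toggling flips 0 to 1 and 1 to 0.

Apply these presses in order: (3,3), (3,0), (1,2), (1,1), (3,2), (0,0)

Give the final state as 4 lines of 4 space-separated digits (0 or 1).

After press 1 at (3,3):
1 0 0 0
1 0 1 1
1 1 1 0
0 1 1 1

After press 2 at (3,0):
1 0 0 0
1 0 1 1
0 1 1 0
1 0 1 1

After press 3 at (1,2):
1 0 1 0
1 1 0 0
0 1 0 0
1 0 1 1

After press 4 at (1,1):
1 1 1 0
0 0 1 0
0 0 0 0
1 0 1 1

After press 5 at (3,2):
1 1 1 0
0 0 1 0
0 0 1 0
1 1 0 0

After press 6 at (0,0):
0 0 1 0
1 0 1 0
0 0 1 0
1 1 0 0

Answer: 0 0 1 0
1 0 1 0
0 0 1 0
1 1 0 0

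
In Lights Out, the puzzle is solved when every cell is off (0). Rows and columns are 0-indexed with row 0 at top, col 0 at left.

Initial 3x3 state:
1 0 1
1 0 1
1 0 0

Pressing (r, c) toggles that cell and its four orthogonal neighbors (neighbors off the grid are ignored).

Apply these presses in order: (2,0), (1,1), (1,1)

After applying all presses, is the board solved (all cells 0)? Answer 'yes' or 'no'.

After press 1 at (2,0):
1 0 1
0 0 1
0 1 0

After press 2 at (1,1):
1 1 1
1 1 0
0 0 0

After press 3 at (1,1):
1 0 1
0 0 1
0 1 0

Lights still on: 4

Answer: no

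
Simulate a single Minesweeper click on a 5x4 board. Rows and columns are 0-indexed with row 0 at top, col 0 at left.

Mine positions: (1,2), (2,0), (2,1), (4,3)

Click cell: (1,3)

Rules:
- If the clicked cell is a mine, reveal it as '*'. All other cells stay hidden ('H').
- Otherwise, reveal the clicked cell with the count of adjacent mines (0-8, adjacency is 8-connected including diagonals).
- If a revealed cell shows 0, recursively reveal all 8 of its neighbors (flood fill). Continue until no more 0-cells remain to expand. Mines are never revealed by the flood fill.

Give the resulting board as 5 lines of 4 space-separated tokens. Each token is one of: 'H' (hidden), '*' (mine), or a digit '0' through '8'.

H H H H
H H H 1
H H H H
H H H H
H H H H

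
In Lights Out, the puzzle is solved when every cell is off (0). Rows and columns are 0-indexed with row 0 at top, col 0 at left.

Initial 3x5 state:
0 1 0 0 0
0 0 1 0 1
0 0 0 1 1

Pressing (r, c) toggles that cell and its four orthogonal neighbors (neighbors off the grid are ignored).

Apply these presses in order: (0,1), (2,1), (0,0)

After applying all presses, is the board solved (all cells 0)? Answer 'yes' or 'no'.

After press 1 at (0,1):
1 0 1 0 0
0 1 1 0 1
0 0 0 1 1

After press 2 at (2,1):
1 0 1 0 0
0 0 1 0 1
1 1 1 1 1

After press 3 at (0,0):
0 1 1 0 0
1 0 1 0 1
1 1 1 1 1

Lights still on: 10

Answer: no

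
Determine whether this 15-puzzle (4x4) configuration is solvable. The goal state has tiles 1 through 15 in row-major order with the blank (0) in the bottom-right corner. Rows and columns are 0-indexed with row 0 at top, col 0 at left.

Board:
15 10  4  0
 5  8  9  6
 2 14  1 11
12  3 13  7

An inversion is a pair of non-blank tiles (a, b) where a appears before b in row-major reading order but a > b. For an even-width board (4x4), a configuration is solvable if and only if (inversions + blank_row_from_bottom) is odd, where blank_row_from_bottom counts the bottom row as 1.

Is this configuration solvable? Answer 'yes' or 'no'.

Answer: no

Derivation:
Inversions: 54
Blank is in row 0 (0-indexed from top), which is row 4 counting from the bottom (bottom = 1).
54 + 4 = 58, which is even, so the puzzle is not solvable.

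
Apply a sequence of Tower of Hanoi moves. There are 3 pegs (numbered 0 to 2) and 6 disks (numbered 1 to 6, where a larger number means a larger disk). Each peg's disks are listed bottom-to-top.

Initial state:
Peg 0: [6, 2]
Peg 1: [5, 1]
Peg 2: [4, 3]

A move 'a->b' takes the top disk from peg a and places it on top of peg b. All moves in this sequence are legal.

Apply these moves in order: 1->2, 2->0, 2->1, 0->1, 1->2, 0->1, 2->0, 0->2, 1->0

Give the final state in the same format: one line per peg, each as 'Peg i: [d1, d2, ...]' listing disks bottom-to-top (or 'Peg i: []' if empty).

Answer: Peg 0: [6, 2]
Peg 1: [5, 3]
Peg 2: [4, 1]

Derivation:
After move 1 (1->2):
Peg 0: [6, 2]
Peg 1: [5]
Peg 2: [4, 3, 1]

After move 2 (2->0):
Peg 0: [6, 2, 1]
Peg 1: [5]
Peg 2: [4, 3]

After move 3 (2->1):
Peg 0: [6, 2, 1]
Peg 1: [5, 3]
Peg 2: [4]

After move 4 (0->1):
Peg 0: [6, 2]
Peg 1: [5, 3, 1]
Peg 2: [4]

After move 5 (1->2):
Peg 0: [6, 2]
Peg 1: [5, 3]
Peg 2: [4, 1]

After move 6 (0->1):
Peg 0: [6]
Peg 1: [5, 3, 2]
Peg 2: [4, 1]

After move 7 (2->0):
Peg 0: [6, 1]
Peg 1: [5, 3, 2]
Peg 2: [4]

After move 8 (0->2):
Peg 0: [6]
Peg 1: [5, 3, 2]
Peg 2: [4, 1]

After move 9 (1->0):
Peg 0: [6, 2]
Peg 1: [5, 3]
Peg 2: [4, 1]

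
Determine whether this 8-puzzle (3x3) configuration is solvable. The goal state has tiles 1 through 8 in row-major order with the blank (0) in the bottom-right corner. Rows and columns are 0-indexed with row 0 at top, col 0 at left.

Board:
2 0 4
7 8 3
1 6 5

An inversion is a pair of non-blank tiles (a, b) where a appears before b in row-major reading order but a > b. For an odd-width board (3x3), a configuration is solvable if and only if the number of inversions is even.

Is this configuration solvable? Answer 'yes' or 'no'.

Answer: no

Derivation:
Inversions (pairs i<j in row-major order where tile[i] > tile[j] > 0): 13
13 is odd, so the puzzle is not solvable.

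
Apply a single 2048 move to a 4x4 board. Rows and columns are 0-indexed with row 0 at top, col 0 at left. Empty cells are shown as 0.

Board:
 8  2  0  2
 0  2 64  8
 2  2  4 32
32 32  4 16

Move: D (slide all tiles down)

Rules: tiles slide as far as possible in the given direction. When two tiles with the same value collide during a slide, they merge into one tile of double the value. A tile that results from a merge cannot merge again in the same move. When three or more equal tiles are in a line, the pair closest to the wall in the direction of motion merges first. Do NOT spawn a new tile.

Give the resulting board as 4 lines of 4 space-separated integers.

Answer:  0  0  0  2
 8  2  0  8
 2  4 64 32
32 32  8 16

Derivation:
Slide down:
col 0: [8, 0, 2, 32] -> [0, 8, 2, 32]
col 1: [2, 2, 2, 32] -> [0, 2, 4, 32]
col 2: [0, 64, 4, 4] -> [0, 0, 64, 8]
col 3: [2, 8, 32, 16] -> [2, 8, 32, 16]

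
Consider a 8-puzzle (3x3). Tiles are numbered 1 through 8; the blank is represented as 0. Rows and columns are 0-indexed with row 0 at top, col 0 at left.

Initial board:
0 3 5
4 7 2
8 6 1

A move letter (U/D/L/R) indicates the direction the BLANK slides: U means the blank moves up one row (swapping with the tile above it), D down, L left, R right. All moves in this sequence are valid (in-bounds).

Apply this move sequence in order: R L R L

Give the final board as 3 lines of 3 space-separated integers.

Answer: 0 3 5
4 7 2
8 6 1

Derivation:
After move 1 (R):
3 0 5
4 7 2
8 6 1

After move 2 (L):
0 3 5
4 7 2
8 6 1

After move 3 (R):
3 0 5
4 7 2
8 6 1

After move 4 (L):
0 3 5
4 7 2
8 6 1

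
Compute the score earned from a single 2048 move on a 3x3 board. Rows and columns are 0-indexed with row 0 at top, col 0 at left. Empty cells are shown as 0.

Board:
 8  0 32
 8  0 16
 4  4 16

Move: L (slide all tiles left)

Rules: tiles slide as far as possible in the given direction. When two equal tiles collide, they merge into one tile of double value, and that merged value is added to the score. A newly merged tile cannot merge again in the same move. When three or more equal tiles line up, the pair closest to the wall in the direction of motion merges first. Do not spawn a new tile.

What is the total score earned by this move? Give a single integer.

Slide left:
row 0: [8, 0, 32] -> [8, 32, 0]  score +0 (running 0)
row 1: [8, 0, 16] -> [8, 16, 0]  score +0 (running 0)
row 2: [4, 4, 16] -> [8, 16, 0]  score +8 (running 8)
Board after move:
 8 32  0
 8 16  0
 8 16  0

Answer: 8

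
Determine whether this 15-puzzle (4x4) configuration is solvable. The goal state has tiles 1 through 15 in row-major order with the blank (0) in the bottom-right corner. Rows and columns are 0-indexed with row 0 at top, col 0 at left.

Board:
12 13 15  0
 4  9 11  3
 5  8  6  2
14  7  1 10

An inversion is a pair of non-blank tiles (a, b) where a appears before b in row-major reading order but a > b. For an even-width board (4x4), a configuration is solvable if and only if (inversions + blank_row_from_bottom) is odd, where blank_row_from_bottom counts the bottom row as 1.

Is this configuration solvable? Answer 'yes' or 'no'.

Inversions: 67
Blank is in row 0 (0-indexed from top), which is row 4 counting from the bottom (bottom = 1).
67 + 4 = 71, which is odd, so the puzzle is solvable.

Answer: yes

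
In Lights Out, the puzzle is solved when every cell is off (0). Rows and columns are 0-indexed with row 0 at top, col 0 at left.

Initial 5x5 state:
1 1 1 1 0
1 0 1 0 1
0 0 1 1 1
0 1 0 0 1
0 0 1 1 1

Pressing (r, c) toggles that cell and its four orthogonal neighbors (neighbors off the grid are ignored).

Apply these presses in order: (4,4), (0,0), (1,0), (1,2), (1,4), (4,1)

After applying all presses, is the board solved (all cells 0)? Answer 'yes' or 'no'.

After press 1 at (4,4):
1 1 1 1 0
1 0 1 0 1
0 0 1 1 1
0 1 0 0 0
0 0 1 0 0

After press 2 at (0,0):
0 0 1 1 0
0 0 1 0 1
0 0 1 1 1
0 1 0 0 0
0 0 1 0 0

After press 3 at (1,0):
1 0 1 1 0
1 1 1 0 1
1 0 1 1 1
0 1 0 0 0
0 0 1 0 0

After press 4 at (1,2):
1 0 0 1 0
1 0 0 1 1
1 0 0 1 1
0 1 0 0 0
0 0 1 0 0

After press 5 at (1,4):
1 0 0 1 1
1 0 0 0 0
1 0 0 1 0
0 1 0 0 0
0 0 1 0 0

After press 6 at (4,1):
1 0 0 1 1
1 0 0 0 0
1 0 0 1 0
0 0 0 0 0
1 1 0 0 0

Lights still on: 8

Answer: no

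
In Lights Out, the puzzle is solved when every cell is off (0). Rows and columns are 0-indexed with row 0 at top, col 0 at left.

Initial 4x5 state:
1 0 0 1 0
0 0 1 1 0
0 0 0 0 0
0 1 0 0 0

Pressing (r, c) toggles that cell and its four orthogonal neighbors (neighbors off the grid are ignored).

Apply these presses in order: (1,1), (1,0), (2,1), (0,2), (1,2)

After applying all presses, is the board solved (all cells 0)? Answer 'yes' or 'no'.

After press 1 at (1,1):
1 1 0 1 0
1 1 0 1 0
0 1 0 0 0
0 1 0 0 0

After press 2 at (1,0):
0 1 0 1 0
0 0 0 1 0
1 1 0 0 0
0 1 0 0 0

After press 3 at (2,1):
0 1 0 1 0
0 1 0 1 0
0 0 1 0 0
0 0 0 0 0

After press 4 at (0,2):
0 0 1 0 0
0 1 1 1 0
0 0 1 0 0
0 0 0 0 0

After press 5 at (1,2):
0 0 0 0 0
0 0 0 0 0
0 0 0 0 0
0 0 0 0 0

Lights still on: 0

Answer: yes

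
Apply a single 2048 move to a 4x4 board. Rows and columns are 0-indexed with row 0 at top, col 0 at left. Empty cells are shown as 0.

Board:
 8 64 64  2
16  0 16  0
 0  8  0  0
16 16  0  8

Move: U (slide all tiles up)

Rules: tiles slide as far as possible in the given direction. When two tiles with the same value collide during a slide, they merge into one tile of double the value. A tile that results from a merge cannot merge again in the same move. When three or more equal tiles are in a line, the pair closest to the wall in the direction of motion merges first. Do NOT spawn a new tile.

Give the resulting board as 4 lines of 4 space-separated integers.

Slide up:
col 0: [8, 16, 0, 16] -> [8, 32, 0, 0]
col 1: [64, 0, 8, 16] -> [64, 8, 16, 0]
col 2: [64, 16, 0, 0] -> [64, 16, 0, 0]
col 3: [2, 0, 0, 8] -> [2, 8, 0, 0]

Answer:  8 64 64  2
32  8 16  8
 0 16  0  0
 0  0  0  0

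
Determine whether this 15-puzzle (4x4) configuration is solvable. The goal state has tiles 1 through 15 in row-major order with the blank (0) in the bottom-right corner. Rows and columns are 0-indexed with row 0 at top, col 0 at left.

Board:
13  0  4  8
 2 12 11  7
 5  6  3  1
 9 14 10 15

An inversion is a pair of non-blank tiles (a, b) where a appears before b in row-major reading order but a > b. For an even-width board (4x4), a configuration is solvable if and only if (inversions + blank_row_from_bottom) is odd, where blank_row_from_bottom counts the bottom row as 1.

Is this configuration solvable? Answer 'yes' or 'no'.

Answer: yes

Derivation:
Inversions: 47
Blank is in row 0 (0-indexed from top), which is row 4 counting from the bottom (bottom = 1).
47 + 4 = 51, which is odd, so the puzzle is solvable.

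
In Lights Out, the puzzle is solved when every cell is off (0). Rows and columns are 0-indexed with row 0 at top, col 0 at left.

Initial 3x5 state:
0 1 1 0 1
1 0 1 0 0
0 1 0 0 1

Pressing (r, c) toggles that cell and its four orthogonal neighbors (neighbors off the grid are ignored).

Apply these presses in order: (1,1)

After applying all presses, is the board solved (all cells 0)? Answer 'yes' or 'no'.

Answer: no

Derivation:
After press 1 at (1,1):
0 0 1 0 1
0 1 0 0 0
0 0 0 0 1

Lights still on: 4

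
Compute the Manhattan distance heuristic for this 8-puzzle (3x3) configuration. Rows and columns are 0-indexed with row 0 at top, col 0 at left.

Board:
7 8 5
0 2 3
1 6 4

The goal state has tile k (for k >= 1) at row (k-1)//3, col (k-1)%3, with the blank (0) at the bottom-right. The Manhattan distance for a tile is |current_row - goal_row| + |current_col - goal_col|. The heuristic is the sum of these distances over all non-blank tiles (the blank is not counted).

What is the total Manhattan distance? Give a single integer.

Answer: 15

Derivation:
Tile 7: (0,0)->(2,0) = 2
Tile 8: (0,1)->(2,1) = 2
Tile 5: (0,2)->(1,1) = 2
Tile 2: (1,1)->(0,1) = 1
Tile 3: (1,2)->(0,2) = 1
Tile 1: (2,0)->(0,0) = 2
Tile 6: (2,1)->(1,2) = 2
Tile 4: (2,2)->(1,0) = 3
Sum: 2 + 2 + 2 + 1 + 1 + 2 + 2 + 3 = 15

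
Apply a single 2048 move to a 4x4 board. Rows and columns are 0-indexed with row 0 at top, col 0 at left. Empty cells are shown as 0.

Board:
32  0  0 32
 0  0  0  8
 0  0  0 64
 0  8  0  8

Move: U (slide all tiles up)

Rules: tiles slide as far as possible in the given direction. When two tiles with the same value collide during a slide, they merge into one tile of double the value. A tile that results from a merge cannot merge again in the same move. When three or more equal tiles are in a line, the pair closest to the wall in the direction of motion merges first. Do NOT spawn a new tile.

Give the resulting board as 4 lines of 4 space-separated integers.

Answer: 32  8  0 32
 0  0  0  8
 0  0  0 64
 0  0  0  8

Derivation:
Slide up:
col 0: [32, 0, 0, 0] -> [32, 0, 0, 0]
col 1: [0, 0, 0, 8] -> [8, 0, 0, 0]
col 2: [0, 0, 0, 0] -> [0, 0, 0, 0]
col 3: [32, 8, 64, 8] -> [32, 8, 64, 8]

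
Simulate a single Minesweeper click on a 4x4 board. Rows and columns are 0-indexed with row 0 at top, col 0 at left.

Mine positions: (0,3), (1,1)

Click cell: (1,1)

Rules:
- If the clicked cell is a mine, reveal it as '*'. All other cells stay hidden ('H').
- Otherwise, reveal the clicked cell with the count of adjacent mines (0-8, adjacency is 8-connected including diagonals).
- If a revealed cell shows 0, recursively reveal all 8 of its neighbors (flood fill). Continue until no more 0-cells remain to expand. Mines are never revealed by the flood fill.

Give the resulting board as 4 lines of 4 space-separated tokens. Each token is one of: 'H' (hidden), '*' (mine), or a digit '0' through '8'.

H H H H
H * H H
H H H H
H H H H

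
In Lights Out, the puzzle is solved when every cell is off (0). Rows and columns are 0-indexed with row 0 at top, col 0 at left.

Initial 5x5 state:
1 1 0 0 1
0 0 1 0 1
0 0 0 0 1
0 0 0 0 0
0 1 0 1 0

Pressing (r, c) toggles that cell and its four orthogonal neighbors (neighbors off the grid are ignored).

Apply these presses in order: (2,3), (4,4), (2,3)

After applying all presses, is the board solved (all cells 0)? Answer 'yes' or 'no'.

Answer: no

Derivation:
After press 1 at (2,3):
1 1 0 0 1
0 0 1 1 1
0 0 1 1 0
0 0 0 1 0
0 1 0 1 0

After press 2 at (4,4):
1 1 0 0 1
0 0 1 1 1
0 0 1 1 0
0 0 0 1 1
0 1 0 0 1

After press 3 at (2,3):
1 1 0 0 1
0 0 1 0 1
0 0 0 0 1
0 0 0 0 1
0 1 0 0 1

Lights still on: 9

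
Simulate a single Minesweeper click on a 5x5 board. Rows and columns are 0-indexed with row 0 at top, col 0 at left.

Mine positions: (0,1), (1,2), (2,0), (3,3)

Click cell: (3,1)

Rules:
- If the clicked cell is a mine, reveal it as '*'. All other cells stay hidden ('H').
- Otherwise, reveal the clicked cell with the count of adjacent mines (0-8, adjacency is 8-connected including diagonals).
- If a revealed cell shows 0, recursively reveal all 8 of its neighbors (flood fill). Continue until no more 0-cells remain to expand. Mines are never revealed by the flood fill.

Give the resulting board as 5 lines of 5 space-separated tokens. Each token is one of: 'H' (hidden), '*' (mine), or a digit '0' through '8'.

H H H H H
H H H H H
H H H H H
H 1 H H H
H H H H H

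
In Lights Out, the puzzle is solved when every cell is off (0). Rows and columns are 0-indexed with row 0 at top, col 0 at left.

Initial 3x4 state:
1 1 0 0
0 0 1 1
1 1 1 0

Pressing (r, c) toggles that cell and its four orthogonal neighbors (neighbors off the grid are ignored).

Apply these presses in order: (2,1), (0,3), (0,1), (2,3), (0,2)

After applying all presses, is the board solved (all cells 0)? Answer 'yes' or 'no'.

Answer: no

Derivation:
After press 1 at (2,1):
1 1 0 0
0 1 1 1
0 0 0 0

After press 2 at (0,3):
1 1 1 1
0 1 1 0
0 0 0 0

After press 3 at (0,1):
0 0 0 1
0 0 1 0
0 0 0 0

After press 4 at (2,3):
0 0 0 1
0 0 1 1
0 0 1 1

After press 5 at (0,2):
0 1 1 0
0 0 0 1
0 0 1 1

Lights still on: 5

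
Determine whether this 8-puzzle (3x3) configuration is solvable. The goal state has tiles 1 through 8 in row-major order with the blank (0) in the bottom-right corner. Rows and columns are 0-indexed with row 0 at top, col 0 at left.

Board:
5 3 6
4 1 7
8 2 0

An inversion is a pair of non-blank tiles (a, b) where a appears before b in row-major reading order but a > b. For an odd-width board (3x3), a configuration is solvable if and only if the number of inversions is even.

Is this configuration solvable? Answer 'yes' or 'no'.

Inversions (pairs i<j in row-major order where tile[i] > tile[j] > 0): 13
13 is odd, so the puzzle is not solvable.

Answer: no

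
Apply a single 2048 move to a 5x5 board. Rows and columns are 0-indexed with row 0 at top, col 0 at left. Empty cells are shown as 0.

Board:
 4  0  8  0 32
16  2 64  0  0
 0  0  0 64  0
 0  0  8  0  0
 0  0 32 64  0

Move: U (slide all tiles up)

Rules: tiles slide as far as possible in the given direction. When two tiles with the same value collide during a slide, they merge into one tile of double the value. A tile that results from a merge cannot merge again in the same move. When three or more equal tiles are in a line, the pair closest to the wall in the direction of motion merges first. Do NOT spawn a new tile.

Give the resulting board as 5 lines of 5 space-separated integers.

Answer:   4   2   8 128  32
 16   0  64   0   0
  0   0   8   0   0
  0   0  32   0   0
  0   0   0   0   0

Derivation:
Slide up:
col 0: [4, 16, 0, 0, 0] -> [4, 16, 0, 0, 0]
col 1: [0, 2, 0, 0, 0] -> [2, 0, 0, 0, 0]
col 2: [8, 64, 0, 8, 32] -> [8, 64, 8, 32, 0]
col 3: [0, 0, 64, 0, 64] -> [128, 0, 0, 0, 0]
col 4: [32, 0, 0, 0, 0] -> [32, 0, 0, 0, 0]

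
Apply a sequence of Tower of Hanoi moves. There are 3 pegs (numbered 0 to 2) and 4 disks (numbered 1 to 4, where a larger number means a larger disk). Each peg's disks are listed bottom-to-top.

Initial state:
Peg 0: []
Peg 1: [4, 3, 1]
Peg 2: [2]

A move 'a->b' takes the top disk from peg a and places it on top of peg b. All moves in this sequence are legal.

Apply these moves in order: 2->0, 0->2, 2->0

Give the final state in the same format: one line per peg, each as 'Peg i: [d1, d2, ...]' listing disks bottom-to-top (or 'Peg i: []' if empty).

Answer: Peg 0: [2]
Peg 1: [4, 3, 1]
Peg 2: []

Derivation:
After move 1 (2->0):
Peg 0: [2]
Peg 1: [4, 3, 1]
Peg 2: []

After move 2 (0->2):
Peg 0: []
Peg 1: [4, 3, 1]
Peg 2: [2]

After move 3 (2->0):
Peg 0: [2]
Peg 1: [4, 3, 1]
Peg 2: []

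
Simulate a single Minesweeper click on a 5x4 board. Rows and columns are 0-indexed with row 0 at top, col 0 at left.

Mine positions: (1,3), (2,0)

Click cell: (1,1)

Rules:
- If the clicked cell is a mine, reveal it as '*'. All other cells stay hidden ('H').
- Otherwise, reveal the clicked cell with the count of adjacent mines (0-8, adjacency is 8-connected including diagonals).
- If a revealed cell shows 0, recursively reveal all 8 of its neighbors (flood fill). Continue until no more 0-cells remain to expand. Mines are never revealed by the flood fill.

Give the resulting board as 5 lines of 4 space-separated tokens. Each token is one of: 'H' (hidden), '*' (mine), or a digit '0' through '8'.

H H H H
H 1 H H
H H H H
H H H H
H H H H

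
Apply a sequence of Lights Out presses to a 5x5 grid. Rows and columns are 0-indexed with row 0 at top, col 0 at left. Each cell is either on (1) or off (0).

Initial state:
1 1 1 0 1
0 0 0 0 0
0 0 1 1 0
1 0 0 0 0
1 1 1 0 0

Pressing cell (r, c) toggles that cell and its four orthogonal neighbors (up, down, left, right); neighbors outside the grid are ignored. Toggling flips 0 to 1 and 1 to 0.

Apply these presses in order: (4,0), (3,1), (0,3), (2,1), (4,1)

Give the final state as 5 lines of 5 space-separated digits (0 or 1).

After press 1 at (4,0):
1 1 1 0 1
0 0 0 0 0
0 0 1 1 0
0 0 0 0 0
0 0 1 0 0

After press 2 at (3,1):
1 1 1 0 1
0 0 0 0 0
0 1 1 1 0
1 1 1 0 0
0 1 1 0 0

After press 3 at (0,3):
1 1 0 1 0
0 0 0 1 0
0 1 1 1 0
1 1 1 0 0
0 1 1 0 0

After press 4 at (2,1):
1 1 0 1 0
0 1 0 1 0
1 0 0 1 0
1 0 1 0 0
0 1 1 0 0

After press 5 at (4,1):
1 1 0 1 0
0 1 0 1 0
1 0 0 1 0
1 1 1 0 0
1 0 0 0 0

Answer: 1 1 0 1 0
0 1 0 1 0
1 0 0 1 0
1 1 1 0 0
1 0 0 0 0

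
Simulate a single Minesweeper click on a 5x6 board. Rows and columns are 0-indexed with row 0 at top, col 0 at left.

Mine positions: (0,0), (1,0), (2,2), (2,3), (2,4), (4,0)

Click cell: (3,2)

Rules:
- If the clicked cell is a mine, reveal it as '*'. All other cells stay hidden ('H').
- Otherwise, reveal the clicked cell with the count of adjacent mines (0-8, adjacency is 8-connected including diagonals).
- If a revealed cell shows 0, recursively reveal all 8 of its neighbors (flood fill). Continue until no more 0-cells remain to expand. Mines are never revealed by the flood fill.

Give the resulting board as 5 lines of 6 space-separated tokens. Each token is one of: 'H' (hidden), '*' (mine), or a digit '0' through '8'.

H H H H H H
H H H H H H
H H H H H H
H H 2 H H H
H H H H H H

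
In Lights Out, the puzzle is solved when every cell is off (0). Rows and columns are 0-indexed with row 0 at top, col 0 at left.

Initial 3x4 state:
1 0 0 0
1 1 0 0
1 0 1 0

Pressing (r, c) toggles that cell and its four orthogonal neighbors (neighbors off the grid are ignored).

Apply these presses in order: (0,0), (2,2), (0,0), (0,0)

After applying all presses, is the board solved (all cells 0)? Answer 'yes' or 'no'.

Answer: no

Derivation:
After press 1 at (0,0):
0 1 0 0
0 1 0 0
1 0 1 0

After press 2 at (2,2):
0 1 0 0
0 1 1 0
1 1 0 1

After press 3 at (0,0):
1 0 0 0
1 1 1 0
1 1 0 1

After press 4 at (0,0):
0 1 0 0
0 1 1 0
1 1 0 1

Lights still on: 6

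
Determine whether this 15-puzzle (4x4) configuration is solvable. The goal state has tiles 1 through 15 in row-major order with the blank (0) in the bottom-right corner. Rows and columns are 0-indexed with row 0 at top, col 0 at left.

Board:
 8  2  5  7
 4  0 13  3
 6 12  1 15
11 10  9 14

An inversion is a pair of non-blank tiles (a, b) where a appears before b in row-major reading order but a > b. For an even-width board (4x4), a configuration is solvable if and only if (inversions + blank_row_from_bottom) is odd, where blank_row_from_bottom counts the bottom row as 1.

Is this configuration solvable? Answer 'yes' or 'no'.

Answer: no

Derivation:
Inversions: 37
Blank is in row 1 (0-indexed from top), which is row 3 counting from the bottom (bottom = 1).
37 + 3 = 40, which is even, so the puzzle is not solvable.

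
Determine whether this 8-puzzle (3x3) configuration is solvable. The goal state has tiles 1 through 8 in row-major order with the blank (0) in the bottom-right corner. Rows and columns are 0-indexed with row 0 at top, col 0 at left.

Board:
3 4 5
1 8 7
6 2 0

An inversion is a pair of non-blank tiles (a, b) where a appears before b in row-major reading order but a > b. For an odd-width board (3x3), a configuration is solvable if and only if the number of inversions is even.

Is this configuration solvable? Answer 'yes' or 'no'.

Inversions (pairs i<j in row-major order where tile[i] > tile[j] > 0): 12
12 is even, so the puzzle is solvable.

Answer: yes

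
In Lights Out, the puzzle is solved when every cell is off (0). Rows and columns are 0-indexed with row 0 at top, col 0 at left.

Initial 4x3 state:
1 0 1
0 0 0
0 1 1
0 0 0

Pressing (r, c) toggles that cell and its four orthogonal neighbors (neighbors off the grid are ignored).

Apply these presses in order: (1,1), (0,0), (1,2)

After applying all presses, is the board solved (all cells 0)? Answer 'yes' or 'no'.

Answer: yes

Derivation:
After press 1 at (1,1):
1 1 1
1 1 1
0 0 1
0 0 0

After press 2 at (0,0):
0 0 1
0 1 1
0 0 1
0 0 0

After press 3 at (1,2):
0 0 0
0 0 0
0 0 0
0 0 0

Lights still on: 0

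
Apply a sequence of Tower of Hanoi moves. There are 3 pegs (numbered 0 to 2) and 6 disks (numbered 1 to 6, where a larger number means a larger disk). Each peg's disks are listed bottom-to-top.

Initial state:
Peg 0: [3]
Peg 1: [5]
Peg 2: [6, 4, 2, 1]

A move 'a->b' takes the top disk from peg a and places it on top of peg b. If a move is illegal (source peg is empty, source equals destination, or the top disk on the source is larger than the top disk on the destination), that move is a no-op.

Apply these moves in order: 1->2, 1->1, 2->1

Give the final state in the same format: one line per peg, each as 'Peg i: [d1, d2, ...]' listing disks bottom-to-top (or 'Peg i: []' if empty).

After move 1 (1->2):
Peg 0: [3]
Peg 1: [5]
Peg 2: [6, 4, 2, 1]

After move 2 (1->1):
Peg 0: [3]
Peg 1: [5]
Peg 2: [6, 4, 2, 1]

After move 3 (2->1):
Peg 0: [3]
Peg 1: [5, 1]
Peg 2: [6, 4, 2]

Answer: Peg 0: [3]
Peg 1: [5, 1]
Peg 2: [6, 4, 2]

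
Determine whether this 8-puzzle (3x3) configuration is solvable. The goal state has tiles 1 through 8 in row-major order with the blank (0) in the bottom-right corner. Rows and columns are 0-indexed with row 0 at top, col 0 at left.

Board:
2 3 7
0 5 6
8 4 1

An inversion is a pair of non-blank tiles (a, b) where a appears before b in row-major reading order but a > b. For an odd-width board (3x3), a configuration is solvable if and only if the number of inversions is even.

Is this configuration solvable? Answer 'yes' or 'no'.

Answer: no

Derivation:
Inversions (pairs i<j in row-major order where tile[i] > tile[j] > 0): 13
13 is odd, so the puzzle is not solvable.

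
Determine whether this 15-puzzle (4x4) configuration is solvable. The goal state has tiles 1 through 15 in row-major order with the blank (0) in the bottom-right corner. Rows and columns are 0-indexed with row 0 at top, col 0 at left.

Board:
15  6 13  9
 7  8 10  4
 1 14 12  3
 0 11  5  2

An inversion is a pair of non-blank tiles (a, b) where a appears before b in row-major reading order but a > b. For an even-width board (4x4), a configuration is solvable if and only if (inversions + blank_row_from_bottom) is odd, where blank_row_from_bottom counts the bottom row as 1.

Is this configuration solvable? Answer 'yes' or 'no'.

Answer: yes

Derivation:
Inversions: 68
Blank is in row 3 (0-indexed from top), which is row 1 counting from the bottom (bottom = 1).
68 + 1 = 69, which is odd, so the puzzle is solvable.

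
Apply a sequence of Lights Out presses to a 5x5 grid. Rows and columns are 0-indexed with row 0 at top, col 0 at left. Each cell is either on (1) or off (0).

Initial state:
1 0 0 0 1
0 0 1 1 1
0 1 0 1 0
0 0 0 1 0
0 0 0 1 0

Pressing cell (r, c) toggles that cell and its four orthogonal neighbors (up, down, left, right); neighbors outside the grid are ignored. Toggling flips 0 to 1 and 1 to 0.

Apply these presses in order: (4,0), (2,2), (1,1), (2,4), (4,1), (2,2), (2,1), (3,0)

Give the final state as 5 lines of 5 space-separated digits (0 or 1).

Answer: 1 1 0 0 1
1 0 0 1 0
0 1 1 0 1
0 1 0 1 1
1 0 1 1 0

Derivation:
After press 1 at (4,0):
1 0 0 0 1
0 0 1 1 1
0 1 0 1 0
1 0 0 1 0
1 1 0 1 0

After press 2 at (2,2):
1 0 0 0 1
0 0 0 1 1
0 0 1 0 0
1 0 1 1 0
1 1 0 1 0

After press 3 at (1,1):
1 1 0 0 1
1 1 1 1 1
0 1 1 0 0
1 0 1 1 0
1 1 0 1 0

After press 4 at (2,4):
1 1 0 0 1
1 1 1 1 0
0 1 1 1 1
1 0 1 1 1
1 1 0 1 0

After press 5 at (4,1):
1 1 0 0 1
1 1 1 1 0
0 1 1 1 1
1 1 1 1 1
0 0 1 1 0

After press 6 at (2,2):
1 1 0 0 1
1 1 0 1 0
0 0 0 0 1
1 1 0 1 1
0 0 1 1 0

After press 7 at (2,1):
1 1 0 0 1
1 0 0 1 0
1 1 1 0 1
1 0 0 1 1
0 0 1 1 0

After press 8 at (3,0):
1 1 0 0 1
1 0 0 1 0
0 1 1 0 1
0 1 0 1 1
1 0 1 1 0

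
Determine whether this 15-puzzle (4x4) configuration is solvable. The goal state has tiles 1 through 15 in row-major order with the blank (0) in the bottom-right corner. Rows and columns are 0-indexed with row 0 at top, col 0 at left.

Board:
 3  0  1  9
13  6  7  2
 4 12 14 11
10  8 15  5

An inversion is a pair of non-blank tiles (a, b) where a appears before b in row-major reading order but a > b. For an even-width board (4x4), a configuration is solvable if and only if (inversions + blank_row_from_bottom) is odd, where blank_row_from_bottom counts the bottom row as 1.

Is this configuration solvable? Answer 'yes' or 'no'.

Inversions: 38
Blank is in row 0 (0-indexed from top), which is row 4 counting from the bottom (bottom = 1).
38 + 4 = 42, which is even, so the puzzle is not solvable.

Answer: no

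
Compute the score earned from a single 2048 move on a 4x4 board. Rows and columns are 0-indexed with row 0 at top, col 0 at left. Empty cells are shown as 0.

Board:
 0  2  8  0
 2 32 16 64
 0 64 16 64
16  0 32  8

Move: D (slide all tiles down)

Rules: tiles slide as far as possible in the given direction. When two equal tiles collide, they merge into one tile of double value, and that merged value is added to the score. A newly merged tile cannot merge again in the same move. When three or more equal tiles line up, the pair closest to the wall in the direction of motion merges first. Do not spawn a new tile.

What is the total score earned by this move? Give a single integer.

Answer: 160

Derivation:
Slide down:
col 0: [0, 2, 0, 16] -> [0, 0, 2, 16]  score +0 (running 0)
col 1: [2, 32, 64, 0] -> [0, 2, 32, 64]  score +0 (running 0)
col 2: [8, 16, 16, 32] -> [0, 8, 32, 32]  score +32 (running 32)
col 3: [0, 64, 64, 8] -> [0, 0, 128, 8]  score +128 (running 160)
Board after move:
  0   0   0   0
  0   2   8   0
  2  32  32 128
 16  64  32   8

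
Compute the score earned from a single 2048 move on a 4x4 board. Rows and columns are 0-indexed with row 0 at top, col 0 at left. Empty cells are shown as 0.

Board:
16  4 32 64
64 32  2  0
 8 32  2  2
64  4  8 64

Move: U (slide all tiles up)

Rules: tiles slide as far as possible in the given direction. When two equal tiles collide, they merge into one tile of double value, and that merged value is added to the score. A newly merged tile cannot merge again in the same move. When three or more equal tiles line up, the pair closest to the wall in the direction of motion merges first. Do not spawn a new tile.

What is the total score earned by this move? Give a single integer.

Answer: 68

Derivation:
Slide up:
col 0: [16, 64, 8, 64] -> [16, 64, 8, 64]  score +0 (running 0)
col 1: [4, 32, 32, 4] -> [4, 64, 4, 0]  score +64 (running 64)
col 2: [32, 2, 2, 8] -> [32, 4, 8, 0]  score +4 (running 68)
col 3: [64, 0, 2, 64] -> [64, 2, 64, 0]  score +0 (running 68)
Board after move:
16  4 32 64
64 64  4  2
 8  4  8 64
64  0  0  0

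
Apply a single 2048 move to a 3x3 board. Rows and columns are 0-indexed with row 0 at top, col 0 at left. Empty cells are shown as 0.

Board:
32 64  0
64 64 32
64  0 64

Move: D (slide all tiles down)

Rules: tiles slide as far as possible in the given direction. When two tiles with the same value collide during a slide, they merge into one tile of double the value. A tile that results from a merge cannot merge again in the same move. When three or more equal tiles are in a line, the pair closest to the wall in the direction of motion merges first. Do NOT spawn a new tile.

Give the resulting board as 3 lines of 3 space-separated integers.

Slide down:
col 0: [32, 64, 64] -> [0, 32, 128]
col 1: [64, 64, 0] -> [0, 0, 128]
col 2: [0, 32, 64] -> [0, 32, 64]

Answer:   0   0   0
 32   0  32
128 128  64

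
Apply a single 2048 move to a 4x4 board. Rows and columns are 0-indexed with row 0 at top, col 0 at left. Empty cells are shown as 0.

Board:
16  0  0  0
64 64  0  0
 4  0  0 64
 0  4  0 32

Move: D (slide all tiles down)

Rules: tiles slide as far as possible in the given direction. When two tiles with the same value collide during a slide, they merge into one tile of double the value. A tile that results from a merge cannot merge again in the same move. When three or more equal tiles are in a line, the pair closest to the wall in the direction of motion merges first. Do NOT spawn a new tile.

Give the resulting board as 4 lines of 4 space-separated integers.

Slide down:
col 0: [16, 64, 4, 0] -> [0, 16, 64, 4]
col 1: [0, 64, 0, 4] -> [0, 0, 64, 4]
col 2: [0, 0, 0, 0] -> [0, 0, 0, 0]
col 3: [0, 0, 64, 32] -> [0, 0, 64, 32]

Answer:  0  0  0  0
16  0  0  0
64 64  0 64
 4  4  0 32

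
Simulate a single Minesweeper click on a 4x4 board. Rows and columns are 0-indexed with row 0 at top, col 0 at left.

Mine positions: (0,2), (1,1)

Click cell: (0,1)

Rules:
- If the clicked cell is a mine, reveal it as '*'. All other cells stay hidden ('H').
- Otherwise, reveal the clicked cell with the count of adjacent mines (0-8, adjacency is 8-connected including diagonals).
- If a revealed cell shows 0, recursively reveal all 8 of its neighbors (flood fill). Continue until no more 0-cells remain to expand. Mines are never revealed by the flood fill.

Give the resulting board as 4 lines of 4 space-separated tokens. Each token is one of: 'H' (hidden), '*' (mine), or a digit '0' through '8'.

H 2 H H
H H H H
H H H H
H H H H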